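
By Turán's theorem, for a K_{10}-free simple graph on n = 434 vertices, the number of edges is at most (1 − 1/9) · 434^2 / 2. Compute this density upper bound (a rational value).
Turán density bound = (8/9) · 434^2/2 = 753424/9 ≈ 83713.7778

Turán's theorem: ex(n, K_{r+1}) is achieved by the complete r-partite Turán graph T(n, r) with parts as balanced as possible, and is at most (1 − 1/r) · n^2/2. For r = 9, n = 434: the density bound is (8/9) · 188356/2 = 753424/9 ≈ 83713.7778. The integer-valued extremum is e(T(434, 9)) = 83713, which is strictly less than the density bound 753424/9 since 9 ∤ 434 (the parts of T(434, 9) cannot all be equal).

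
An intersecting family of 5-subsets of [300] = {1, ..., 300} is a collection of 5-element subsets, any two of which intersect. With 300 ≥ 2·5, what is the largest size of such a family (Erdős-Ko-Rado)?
max |F| = C(299, 4) = 326380626

The Erdős-Ko-Rado theorem states: for n ≥ 2k, an intersecting family of k-subsets of an n-element set has size at most C(n − 1, k − 1), with equality for 'star' families {A ⊆ [n] : |A| = k, i ∈ A} (fix an element i). For n = 300, k = 5: C(299, 4) = 326380626.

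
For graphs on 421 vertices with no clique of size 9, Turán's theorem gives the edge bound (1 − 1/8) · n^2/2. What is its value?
Turán density bound = (7/8) · 421^2/2 = 1240687/16 ≈ 77542.9375

Turán's theorem: ex(n, K_{r+1}) is achieved by the complete r-partite Turán graph T(n, r) with parts as balanced as possible, and is at most (1 − 1/r) · n^2/2. For r = 8, n = 421: the density bound is (7/8) · 177241/2 = 1240687/16 ≈ 77542.9375. The integer-valued extremum is e(T(421, 8)) = 77542, which is strictly less than the density bound 1240687/16 since 8 ∤ 421 (the parts of T(421, 8) cannot all be equal).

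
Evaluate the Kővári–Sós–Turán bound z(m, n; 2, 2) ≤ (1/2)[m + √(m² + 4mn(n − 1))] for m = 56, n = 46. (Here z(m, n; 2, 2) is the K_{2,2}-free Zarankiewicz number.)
z(56, 46; 2, 2) ≤ (1/2)[56 + √(56² + 4·56·46·45)] = (1/2)[56 + √466816] = 369.6197

Kővári–Sós–Turán: let r_1, ..., r_56 be the row sums and z = Σ r_i the total number of 1s. Each pair of columns can share at most one row with both entries 1 (else a 2×2 all-ones block appears), so Σ_i C(r_i, 2) ≤ C(46, 2) = 1035. By convexity Σ_i C(r_i, 2) ≥ 56·C(z/56, 2) = z(z − 56)/(2·56), giving z² − 56z − 56·46·45 ≤ 0 and hence z ≤ (1/2)[56 + √(3136 + 4·115920)] = (1/2)[56 + √466816] ≈ (1/2)(56 + 683.2393) = 369.6197.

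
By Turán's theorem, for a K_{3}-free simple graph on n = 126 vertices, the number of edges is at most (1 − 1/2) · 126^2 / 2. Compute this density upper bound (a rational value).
Turán density bound = (1/2) · 126^2/2 = 3969

Turán's theorem: ex(n, K_{r+1}) is achieved by the complete r-partite Turán graph T(n, r) with parts as balanced as possible, and is at most (1 − 1/r) · n^2/2. For r = 2, n = 126: the density bound is (1/2) · 15876/2 = 3969. Since 2 ∣ 126, the Turán graph T(126, 2) has parts of equal size 63, and its edge count e(T(126, 2)) = 3969 attains the density bound exactly.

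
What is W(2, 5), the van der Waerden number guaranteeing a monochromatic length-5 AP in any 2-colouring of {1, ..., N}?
W(2, 5) = 178

This is a classical value, W(2, 5) = 178, established by combining an explicit 2-colouring of {1, ..., 177} with no monochromatic 5-AP (giving the lower bound W(2, 5) > 177) and a finite case analysis / exhaustive computer search showing every 2-colouring of {1, ..., 178} has such an AP.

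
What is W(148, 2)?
W(148, 2) = 148 + 1 = 149

A 2-term AP is any pair of integers, so a monochromatic 2-AP exists iff some colour is used at least twice. With 148 colours, the colouring i ↦ i on {1, ..., 148} uses each colour once, avoiding any monochromatic pair, so W(148, 2) > 148. For {1, ..., 149}, pigeonhole forces two integers of the same colour, which form a monochromatic 2-AP. Hence W(148, 2) = 149.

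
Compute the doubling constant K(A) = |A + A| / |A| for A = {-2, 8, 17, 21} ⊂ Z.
K = |A + A| / |A| = 10/4 = 5/2

Enumerate A + A = {a + b : a, b ∈ A}. With |A| = 4, there are |A|^2 = 16 ordered sum pairs; collecting distinct values, A + A = {-4, 6, 15, 16, 19, 25, 29, 34, 38, 42}, so |A + A| = 10. Thus K = 10/4 = 5/2. For comparison, the minimum possible |A + A| over all 4-element sets is 2·4 − 1 = 7 (so min K = 7/4), attained only by arithmetic progressions.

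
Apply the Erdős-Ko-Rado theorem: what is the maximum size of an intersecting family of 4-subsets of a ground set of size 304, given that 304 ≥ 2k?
max |F| = C(303, 3) = 4590551

The Erdős-Ko-Rado theorem states: for n ≥ 2k, an intersecting family of k-subsets of an n-element set has size at most C(n − 1, k − 1), with equality for 'star' families {A ⊆ [n] : |A| = k, i ∈ A} (fix an element i). For n = 304, k = 4: C(303, 3) = 4590551.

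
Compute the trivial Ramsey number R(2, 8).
R(2, 8) = 8

R(2, k) = k for all k ≥ 2: in a 2-colouring of K_k, either some edge is red (a red K_2) or all edges are blue (a blue K_k). And K_{7} coloured all-blue has no blue K_8, so R(2, 8) > 7. Hence R(2, 8) = 8.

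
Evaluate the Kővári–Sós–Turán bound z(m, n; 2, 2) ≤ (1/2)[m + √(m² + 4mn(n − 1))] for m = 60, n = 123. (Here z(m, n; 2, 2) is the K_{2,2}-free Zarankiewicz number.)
z(60, 123; 2, 2) ≤ (1/2)[60 + √(60² + 4·60·123·122)] = (1/2)[60 + √3605040] = 979.3471

Kővári–Sós–Turán: let r_1, ..., r_60 be the row sums and z = Σ r_i the total number of 1s. Each pair of columns can share at most one row with both entries 1 (else a 2×2 all-ones block appears), so Σ_i C(r_i, 2) ≤ C(123, 2) = 7503. By convexity Σ_i C(r_i, 2) ≥ 60·C(z/60, 2) = z(z − 60)/(2·60), giving z² − 60z − 60·123·122 ≤ 0 and hence z ≤ (1/2)[60 + √(3600 + 4·900360)] = (1/2)[60 + √3605040] ≈ (1/2)(60 + 1898.6943) = 979.3471.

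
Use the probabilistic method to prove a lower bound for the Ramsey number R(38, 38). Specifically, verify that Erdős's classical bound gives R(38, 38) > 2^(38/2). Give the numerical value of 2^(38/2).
2^(38/2) = 524288; so R(38, 38) > 524288

Colour each edge of K_n uniformly at random with red/blue. The expected number of monochromatic K_38 is C(n, 38) · 2 · 2^(−C(38,2)). If C(n, 38) · 2^(1 − C(38,2)) < 1, then with positive probability no monochromatic K_38 exists, so R(38, 38) > n. The standard estimate C(n, 38) ≤ n^38/38! shows this inequality holds whenever n ≤ 2^(38/2) (since 38! · 2^(C(38,2) − 1) > 2^(38^2/2) ≥ n^38). Hence R(38, 38) > 2^(38/2) = 524288.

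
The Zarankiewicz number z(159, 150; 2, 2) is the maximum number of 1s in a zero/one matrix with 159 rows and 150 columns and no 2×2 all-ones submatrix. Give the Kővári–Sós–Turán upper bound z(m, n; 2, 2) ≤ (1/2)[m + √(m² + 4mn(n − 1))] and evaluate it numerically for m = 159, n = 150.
z(159, 150; 2, 2) ≤ (1/2)[159 + √(159² + 4·159·150·149)] = (1/2)[159 + √14239881] = 1966.2883

Kővári–Sós–Turán: let r_1, ..., r_159 be the row sums and z = Σ r_i the total number of 1s. Each pair of columns can share at most one row with both entries 1 (else a 2×2 all-ones block appears), so Σ_i C(r_i, 2) ≤ C(150, 2) = 11175. By convexity Σ_i C(r_i, 2) ≥ 159·C(z/159, 2) = z(z − 159)/(2·159), giving z² − 159z − 159·150·149 ≤ 0 and hence z ≤ (1/2)[159 + √(25281 + 4·3553650)] = (1/2)[159 + √14239881] ≈ (1/2)(159 + 3773.5767) = 1966.2883.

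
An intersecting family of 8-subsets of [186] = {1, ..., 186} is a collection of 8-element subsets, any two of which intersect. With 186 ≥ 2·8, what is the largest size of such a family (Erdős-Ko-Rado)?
max |F| = C(185, 7) = 1311854301420

The Erdős-Ko-Rado theorem states: for n ≥ 2k, an intersecting family of k-subsets of an n-element set has size at most C(n − 1, k − 1), with equality for 'star' families {A ⊆ [n] : |A| = k, i ∈ A} (fix an element i). For n = 186, k = 8: C(185, 7) = 1311854301420.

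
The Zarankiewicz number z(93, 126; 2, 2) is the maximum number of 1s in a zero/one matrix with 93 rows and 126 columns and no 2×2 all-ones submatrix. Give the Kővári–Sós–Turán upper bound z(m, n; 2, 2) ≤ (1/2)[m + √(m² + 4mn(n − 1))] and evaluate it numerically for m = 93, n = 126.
z(93, 126; 2, 2) ≤ (1/2)[93 + √(93² + 4·93·126·125)] = (1/2)[93 + √5867649] = 1257.6615

Kővári–Sós–Turán: let r_1, ..., r_93 be the row sums and z = Σ r_i the total number of 1s. Each pair of columns can share at most one row with both entries 1 (else a 2×2 all-ones block appears), so Σ_i C(r_i, 2) ≤ C(126, 2) = 7875. By convexity Σ_i C(r_i, 2) ≥ 93·C(z/93, 2) = z(z − 93)/(2·93), giving z² − 93z − 93·126·125 ≤ 0 and hence z ≤ (1/2)[93 + √(8649 + 4·1464750)] = (1/2)[93 + √5867649] ≈ (1/2)(93 + 2422.3231) = 1257.6615.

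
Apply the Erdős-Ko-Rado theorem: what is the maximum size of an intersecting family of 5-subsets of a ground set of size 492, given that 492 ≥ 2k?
max |F| = C(491, 4) = 2392186370

Erdős-Ko-Rado (1961): when n ≥ 2k, max |F| = C(n−1, k−1). The bound is attained by the star {A : i ∈ A} for any fixed i ∈ [n]. Here C(492−1, 5−1) = C(491, 4) = 2392186370.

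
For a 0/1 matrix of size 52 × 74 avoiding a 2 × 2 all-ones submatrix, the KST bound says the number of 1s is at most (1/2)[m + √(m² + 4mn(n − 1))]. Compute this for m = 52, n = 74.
z(52, 74; 2, 2) ≤ (1/2)[52 + √(52² + 4·52·74·73)] = (1/2)[52 + √1126320] = 556.6411

Kővári–Sós–Turán: let r_1, ..., r_52 be the row sums and z = Σ r_i the total number of 1s. Each pair of columns can share at most one row with both entries 1 (else a 2×2 all-ones block appears), so Σ_i C(r_i, 2) ≤ C(74, 2) = 2701. By convexity Σ_i C(r_i, 2) ≥ 52·C(z/52, 2) = z(z − 52)/(2·52), giving z² − 52z − 52·74·73 ≤ 0 and hence z ≤ (1/2)[52 + √(2704 + 4·280904)] = (1/2)[52 + √1126320] ≈ (1/2)(52 + 1061.2822) = 556.6411.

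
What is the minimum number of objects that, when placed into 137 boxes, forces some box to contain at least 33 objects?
n = (33 − 1)·137 + 1 = 4385

By the generalised pigeonhole principle, to guarantee some box contains ≥ r objects we need more than (r − 1) · k objects total. Threshold: n = (r − 1) · k + 1. With r = 33 and k = 137: n = 32 · 137 + 1 = 4384 + 1 = 4385. For n = 4384 = 32 · 137, we can put exactly 32 objects in every box, avoiding 33 in any single one — so 4385 is tight.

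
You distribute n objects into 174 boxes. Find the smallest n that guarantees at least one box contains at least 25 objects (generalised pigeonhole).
n = (25 − 1)·174 + 1 = 4177

By the generalised pigeonhole principle, to guarantee some box contains ≥ r objects we need more than (r − 1) · k objects total. Threshold: n = (r − 1) · k + 1. With r = 25 and k = 174: n = 24 · 174 + 1 = 4176 + 1 = 4177. For n = 4176 = 24 · 174, we can put exactly 24 objects in every box, avoiding 25 in any single one — so 4177 is tight.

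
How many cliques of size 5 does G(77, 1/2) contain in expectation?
E[# K_5] = C(77, 5) · (1/2)^C(5, 2) = 19757815 / 2^10 ≈ 19294.741211

For each 5-subset S of vertices (there are C(77, 5) = 19757815 such S), let X_S = 1 if S induces a K_5 (all C(5, 2) = 10 edges present). Then P(X_S = 1) = (1/2)^10 = 1/1024. By linearity of expectation, E[# K_5] = C(77, 5) · (1/2)^10 = 19757815 / 1024 ≈ 19294.741211.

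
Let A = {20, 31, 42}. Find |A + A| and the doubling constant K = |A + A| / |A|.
K = |A + A| / |A| = 5/3

Enumerate A + A = {a + b : a, b ∈ A}. With |A| = 3, there are |A|^2 = 9 ordered sum pairs; collecting distinct values, A + A = {40, 51, 62, 73, 84}, so |A + A| = 5. Thus K = 5/3. Here |A + A| = 2|A| − 1 = 5, the minimum possible — so K = 5/3 is minimal, which holds iff A is an arithmetic progression.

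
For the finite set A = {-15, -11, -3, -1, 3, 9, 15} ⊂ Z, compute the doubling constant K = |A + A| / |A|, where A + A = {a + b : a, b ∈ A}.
K = |A + A| / |A| = 21/7 = 3

Enumerate A + A = {a + b : a, b ∈ A}. With |A| = 7, there are |A|^2 = 49 ordered sum pairs; collecting distinct values, A + A = {-30, -26, -22, -18, -16, -14, -12, -8, -6, -4, -2, 0, 2, 4, 6, 8, 12, 14, 18, 24, 30}, so |A + A| = 21. Thus K = 21/7 = 3. For comparison, the minimum possible |A + A| over all 7-element sets is 2·7 − 1 = 13 (so min K = 13/7), attained only by arithmetic progressions.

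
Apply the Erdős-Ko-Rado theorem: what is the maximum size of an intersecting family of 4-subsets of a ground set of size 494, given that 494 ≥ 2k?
max |F| = C(493, 3) = 19849166

The Erdős-Ko-Rado theorem states: for n ≥ 2k, an intersecting family of k-subsets of an n-element set has size at most C(n − 1, k − 1), with equality for 'star' families {A ⊆ [n] : |A| = k, i ∈ A} (fix an element i). For n = 494, k = 4: C(493, 3) = 19849166.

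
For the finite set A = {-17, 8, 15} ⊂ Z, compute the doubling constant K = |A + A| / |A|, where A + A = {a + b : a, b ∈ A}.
K = |A + A| / |A| = 6/3 = 2

Enumerate A + A = {a + b : a, b ∈ A}. With |A| = 3, there are |A|^2 = 9 ordered sum pairs; collecting distinct values, A + A = {-34, -9, -2, 16, 23, 30}, so |A + A| = 6. Thus K = 6/3 = 2. For comparison, the minimum possible |A + A| over all 3-element sets is 2·3 − 1 = 5 (so min K = 5/3), attained only by arithmetic progressions.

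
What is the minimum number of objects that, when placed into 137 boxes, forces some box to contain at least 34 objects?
n = (34 − 1)·137 + 1 = 4522

By the generalised pigeonhole principle, to guarantee some box contains ≥ r objects we need more than (r − 1) · k objects total. Threshold: n = (r − 1) · k + 1. With r = 34 and k = 137: n = 33 · 137 + 1 = 4521 + 1 = 4522. For n = 4521 = 33 · 137, we can put exactly 33 objects in every box, avoiding 34 in any single one — so 4522 is tight.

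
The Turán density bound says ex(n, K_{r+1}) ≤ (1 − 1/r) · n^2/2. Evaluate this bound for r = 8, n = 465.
Turán density bound = (7/8) · 465^2/2 = 1513575/16 ≈ 94598.4375

Turán's theorem: ex(n, K_{r+1}) is achieved by the complete r-partite Turán graph T(n, r) with parts as balanced as possible, and is at most (1 − 1/r) · n^2/2. For r = 8, n = 465: the density bound is (7/8) · 216225/2 = 1513575/16 ≈ 94598.4375. The integer-valued extremum is e(T(465, 8)) = 94598, which is strictly less than the density bound 1513575/16 since 8 ∤ 465 (the parts of T(465, 8) cannot all be equal).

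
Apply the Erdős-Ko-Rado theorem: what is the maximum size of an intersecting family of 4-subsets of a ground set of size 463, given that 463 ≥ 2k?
max |F| = C(462, 3) = 16328620

Erdős-Ko-Rado (1961): when n ≥ 2k, max |F| = C(n−1, k−1). The bound is attained by the star {A : i ∈ A} for any fixed i ∈ [n]. Here C(463−1, 4−1) = C(462, 3) = 16328620.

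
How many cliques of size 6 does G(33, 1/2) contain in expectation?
E[# K_6] = C(33, 6) · (1/2)^C(6, 2) = 1107568 / 2^15 = 69223/2048 ≈ 33.800293

For each 6-subset S of vertices (there are C(33, 6) = 1107568 such S), let X_S = 1 if S induces a K_6 (all C(6, 2) = 15 edges present). Then P(X_S = 1) = (1/2)^15 = 1/32768. By linearity of expectation, E[# K_6] = C(33, 6) · (1/2)^15 = 1107568 / 32768 = 69223/2048 ≈ 33.800293.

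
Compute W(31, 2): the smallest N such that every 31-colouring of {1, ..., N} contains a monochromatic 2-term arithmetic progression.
W(31, 2) = 31 + 1 = 32

A 2-term AP is any pair of integers, so a monochromatic 2-AP exists iff some colour is used at least twice. With 31 colours, the colouring i ↦ i on {1, ..., 31} uses each colour once, avoiding any monochromatic pair, so W(31, 2) > 31. For {1, ..., 32}, pigeonhole forces two integers of the same colour, which form a monochromatic 2-AP. Hence W(31, 2) = 32.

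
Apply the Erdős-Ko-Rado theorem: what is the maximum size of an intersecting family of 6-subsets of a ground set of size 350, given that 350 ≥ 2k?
max |F| = C(349, 5) = 41922588819

The Erdős-Ko-Rado theorem states: for n ≥ 2k, an intersecting family of k-subsets of an n-element set has size at most C(n − 1, k − 1), with equality for 'star' families {A ⊆ [n] : |A| = k, i ∈ A} (fix an element i). For n = 350, k = 6: C(349, 5) = 41922588819.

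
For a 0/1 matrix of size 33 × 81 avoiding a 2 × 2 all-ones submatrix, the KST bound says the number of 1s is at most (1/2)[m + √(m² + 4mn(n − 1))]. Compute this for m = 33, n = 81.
z(33, 81; 2, 2) ≤ (1/2)[33 + √(33² + 4·33·81·80)] = (1/2)[33 + √856449] = 479.2226

Kővári–Sós–Turán: let r_1, ..., r_33 be the row sums and z = Σ r_i the total number of 1s. Each pair of columns can share at most one row with both entries 1 (else a 2×2 all-ones block appears), so Σ_i C(r_i, 2) ≤ C(81, 2) = 3240. By convexity Σ_i C(r_i, 2) ≥ 33·C(z/33, 2) = z(z − 33)/(2·33), giving z² − 33z − 33·81·80 ≤ 0 and hence z ≤ (1/2)[33 + √(1089 + 4·213840)] = (1/2)[33 + √856449] ≈ (1/2)(33 + 925.4453) = 479.2226.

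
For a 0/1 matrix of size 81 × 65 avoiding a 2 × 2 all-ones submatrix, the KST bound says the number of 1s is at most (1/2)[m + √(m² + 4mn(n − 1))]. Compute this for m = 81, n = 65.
z(81, 65; 2, 2) ≤ (1/2)[81 + √(81² + 4·81·65·64)] = (1/2)[81 + √1354401] = 622.3937

Kővári–Sós–Turán: let r_1, ..., r_81 be the row sums and z = Σ r_i the total number of 1s. Each pair of columns can share at most one row with both entries 1 (else a 2×2 all-ones block appears), so Σ_i C(r_i, 2) ≤ C(65, 2) = 2080. By convexity Σ_i C(r_i, 2) ≥ 81·C(z/81, 2) = z(z − 81)/(2·81), giving z² − 81z − 81·65·64 ≤ 0 and hence z ≤ (1/2)[81 + √(6561 + 4·336960)] = (1/2)[81 + √1354401] ≈ (1/2)(81 + 1163.7874) = 622.3937.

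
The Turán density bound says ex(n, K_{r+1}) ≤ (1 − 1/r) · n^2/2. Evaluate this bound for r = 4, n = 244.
Turán density bound = (3/4) · 244^2/2 = 22326

Turán's theorem: ex(n, K_{r+1}) is achieved by the complete r-partite Turán graph T(n, r) with parts as balanced as possible, and is at most (1 − 1/r) · n^2/2. For r = 4, n = 244: the density bound is (3/4) · 59536/2 = 22326. Since 4 ∣ 244, the Turán graph T(244, 4) has parts of equal size 61, and its edge count e(T(244, 4)) = 22326 attains the density bound exactly.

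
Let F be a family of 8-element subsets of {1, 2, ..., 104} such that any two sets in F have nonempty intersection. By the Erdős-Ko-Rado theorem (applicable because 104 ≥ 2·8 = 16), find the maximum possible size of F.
max |F| = C(103, 7) = 19813501785

Erdős-Ko-Rado (1961): when n ≥ 2k, max |F| = C(n−1, k−1). The bound is attained by the star {A : i ∈ A} for any fixed i ∈ [n]. Here C(104−1, 8−1) = C(103, 7) = 19813501785.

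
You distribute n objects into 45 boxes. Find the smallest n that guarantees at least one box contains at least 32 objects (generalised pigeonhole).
n = (32 − 1)·45 + 1 = 1396

By the generalised pigeonhole principle, to guarantee some box contains ≥ r objects we need more than (r − 1) · k objects total. Threshold: n = (r − 1) · k + 1. With r = 32 and k = 45: n = 31 · 45 + 1 = 1395 + 1 = 1396. For n = 1395 = 31 · 45, we can put exactly 31 objects in every box, avoiding 32 in any single one — so 1396 is tight.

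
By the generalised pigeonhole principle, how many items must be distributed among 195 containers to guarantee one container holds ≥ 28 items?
n = (28 − 1)·195 + 1 = 5266

By the generalised pigeonhole principle, to guarantee some box contains ≥ r objects we need more than (r − 1) · k objects total. Threshold: n = (r − 1) · k + 1. With r = 28 and k = 195: n = 27 · 195 + 1 = 5265 + 1 = 5266. For n = 5265 = 27 · 195, we can put exactly 27 objects in every box, avoiding 28 in any single one — so 5266 is tight.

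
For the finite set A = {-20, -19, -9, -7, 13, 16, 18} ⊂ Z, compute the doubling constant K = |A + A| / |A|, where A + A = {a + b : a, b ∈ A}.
K = |A + A| / |A| = 27/7

Enumerate A + A = {a + b : a, b ∈ A}. With |A| = 7, there are |A|^2 = 49 ordered sum pairs; collecting distinct values, A + A = {-40, -39, -38, -29, -28, -27, -26, -18, -16, -14, -7, -6, -4, -3, -2, -1, 4, 6, 7, 9, 11, 26, 29, 31, 32, 34, 36}, so |A + A| = 27. Thus K = 27/7. For comparison, the minimum possible |A + A| over all 7-element sets is 2·7 − 1 = 13 (so min K = 13/7), attained only by arithmetic progressions.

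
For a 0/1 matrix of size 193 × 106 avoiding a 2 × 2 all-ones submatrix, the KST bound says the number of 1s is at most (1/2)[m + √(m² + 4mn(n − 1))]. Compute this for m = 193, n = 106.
z(193, 106; 2, 2) ≤ (1/2)[193 + √(193² + 4·193·106·105)] = (1/2)[193 + √8629609] = 1565.3098

Kővári–Sós–Turán: let r_1, ..., r_193 be the row sums and z = Σ r_i the total number of 1s. Each pair of columns can share at most one row with both entries 1 (else a 2×2 all-ones block appears), so Σ_i C(r_i, 2) ≤ C(106, 2) = 5565. By convexity Σ_i C(r_i, 2) ≥ 193·C(z/193, 2) = z(z − 193)/(2·193), giving z² − 193z − 193·106·105 ≤ 0 and hence z ≤ (1/2)[193 + √(37249 + 4·2148090)] = (1/2)[193 + √8629609] ≈ (1/2)(193 + 2937.6196) = 1565.3098.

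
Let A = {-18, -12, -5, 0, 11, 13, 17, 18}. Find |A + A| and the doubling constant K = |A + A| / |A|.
K = |A + A| / |A| = 31/8

Enumerate A + A = {a + b : a, b ∈ A}. With |A| = 8, there are |A|^2 = 64 ordered sum pairs; collecting distinct values, A + A = {-36, -30, -24, -23, -18, -17, -12, -10, -7, -5, -1, 0, 1, 5, 6, 8, 11, 12, 13, 17, 18, 22, 24, 26, 28, 29, 30, 31, 34, 35, 36}, so |A + A| = 31. Thus K = 31/8. For comparison, the minimum possible |A + A| over all 8-element sets is 2·8 − 1 = 15 (so min K = 15/8), attained only by arithmetic progressions.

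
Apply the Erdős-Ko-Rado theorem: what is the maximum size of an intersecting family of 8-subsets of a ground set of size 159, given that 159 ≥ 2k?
max |F| = C(158, 7) = 426224332248

Erdős-Ko-Rado (1961): when n ≥ 2k, max |F| = C(n−1, k−1). The bound is attained by the star {A : i ∈ A} for any fixed i ∈ [n]. Here C(159−1, 8−1) = C(158, 7) = 426224332248.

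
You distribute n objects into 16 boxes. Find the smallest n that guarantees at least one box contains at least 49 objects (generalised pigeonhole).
n = (49 − 1)·16 + 1 = 769

By the generalised pigeonhole principle, to guarantee some box contains ≥ r objects we need more than (r − 1) · k objects total. Threshold: n = (r − 1) · k + 1. With r = 49 and k = 16: n = 48 · 16 + 1 = 768 + 1 = 769. For n = 768 = 48 · 16, we can put exactly 48 objects in every box, avoiding 49 in any single one — so 769 is tight.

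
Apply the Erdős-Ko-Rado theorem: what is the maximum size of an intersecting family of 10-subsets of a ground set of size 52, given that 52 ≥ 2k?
max |F| = C(51, 9) = 3042312350

Erdős-Ko-Rado (1961): when n ≥ 2k, max |F| = C(n−1, k−1). The bound is attained by the star {A : i ∈ A} for any fixed i ∈ [n]. Here C(52−1, 10−1) = C(51, 9) = 3042312350.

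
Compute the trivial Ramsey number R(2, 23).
R(2, 23) = 23

R(2, k) = k for all k ≥ 2: in a 2-colouring of K_k, either some edge is red (a red K_2) or all edges are blue (a blue K_k). And K_{22} coloured all-blue has no blue K_23, so R(2, 23) > 22. Hence R(2, 23) = 23.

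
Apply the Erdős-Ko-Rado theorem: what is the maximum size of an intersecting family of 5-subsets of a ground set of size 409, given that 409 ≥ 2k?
max |F| = C(408, 4) = 1137691170

Erdős-Ko-Rado (1961): when n ≥ 2k, max |F| = C(n−1, k−1). The bound is attained by the star {A : i ∈ A} for any fixed i ∈ [n]. Here C(409−1, 5−1) = C(408, 4) = 1137691170.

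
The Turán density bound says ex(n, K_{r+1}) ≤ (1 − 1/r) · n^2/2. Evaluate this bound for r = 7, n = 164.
Turán density bound = (6/7) · 164^2/2 = 80688/7 ≈ 11526.8571

Turán's theorem: ex(n, K_{r+1}) is achieved by the complete r-partite Turán graph T(n, r) with parts as balanced as possible, and is at most (1 − 1/r) · n^2/2. For r = 7, n = 164: the density bound is (6/7) · 26896/2 = 80688/7 ≈ 11526.8571. The integer-valued extremum is e(T(164, 7)) = 11526, which is strictly less than the density bound 80688/7 since 7 ∤ 164 (the parts of T(164, 7) cannot all be equal).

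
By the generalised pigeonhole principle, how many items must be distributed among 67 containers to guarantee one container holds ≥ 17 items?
n = (17 − 1)·67 + 1 = 1073

By the generalised pigeonhole principle, to guarantee some box contains ≥ r objects we need more than (r − 1) · k objects total. Threshold: n = (r − 1) · k + 1. With r = 17 and k = 67: n = 16 · 67 + 1 = 1072 + 1 = 1073. For n = 1072 = 16 · 67, we can put exactly 16 objects in every box, avoiding 17 in any single one — so 1073 is tight.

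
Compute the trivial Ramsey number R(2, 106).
R(2, 106) = 106

R(2, k) = k for all k ≥ 2: in a 2-colouring of K_k, either some edge is red (a red K_2) or all edges are blue (a blue K_k). And K_{105} coloured all-blue has no blue K_106, so R(2, 106) > 105. Hence R(2, 106) = 106.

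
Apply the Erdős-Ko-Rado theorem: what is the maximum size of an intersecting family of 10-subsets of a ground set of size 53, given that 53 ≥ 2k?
max |F| = C(52, 9) = 3679075400

The Erdős-Ko-Rado theorem states: for n ≥ 2k, an intersecting family of k-subsets of an n-element set has size at most C(n − 1, k − 1), with equality for 'star' families {A ⊆ [n] : |A| = k, i ∈ A} (fix an element i). For n = 53, k = 10: C(52, 9) = 3679075400.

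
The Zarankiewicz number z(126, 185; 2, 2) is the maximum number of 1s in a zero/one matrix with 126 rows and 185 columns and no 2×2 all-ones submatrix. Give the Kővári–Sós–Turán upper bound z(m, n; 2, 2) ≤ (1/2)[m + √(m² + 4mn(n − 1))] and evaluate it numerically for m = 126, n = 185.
z(126, 185; 2, 2) ≤ (1/2)[126 + √(126² + 4·126·185·184)] = (1/2)[126 + √17172036] = 2134.9578

Kővári–Sós–Turán: let r_1, ..., r_126 be the row sums and z = Σ r_i the total number of 1s. Each pair of columns can share at most one row with both entries 1 (else a 2×2 all-ones block appears), so Σ_i C(r_i, 2) ≤ C(185, 2) = 17020. By convexity Σ_i C(r_i, 2) ≥ 126·C(z/126, 2) = z(z − 126)/(2·126), giving z² − 126z − 126·185·184 ≤ 0 and hence z ≤ (1/2)[126 + √(15876 + 4·4289040)] = (1/2)[126 + √17172036] ≈ (1/2)(126 + 4143.9155) = 2134.9578.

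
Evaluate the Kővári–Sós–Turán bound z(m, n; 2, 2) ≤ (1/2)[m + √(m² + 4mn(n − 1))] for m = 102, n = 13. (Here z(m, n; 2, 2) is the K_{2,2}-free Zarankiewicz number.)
z(102, 13; 2, 2) ≤ (1/2)[102 + √(102² + 4·102·13·12)] = (1/2)[102 + √74052] = 187.0625

Kővári–Sós–Turán: let r_1, ..., r_102 be the row sums and z = Σ r_i the total number of 1s. Each pair of columns can share at most one row with both entries 1 (else a 2×2 all-ones block appears), so Σ_i C(r_i, 2) ≤ C(13, 2) = 78. By convexity Σ_i C(r_i, 2) ≥ 102·C(z/102, 2) = z(z − 102)/(2·102), giving z² − 102z − 102·13·12 ≤ 0 and hence z ≤ (1/2)[102 + √(10404 + 4·15912)] = (1/2)[102 + √74052] ≈ (1/2)(102 + 272.125) = 187.0625.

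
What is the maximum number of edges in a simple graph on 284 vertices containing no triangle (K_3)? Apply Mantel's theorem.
ex(284, K_3) = ⌊284^2/4⌋ = 20164

Mantel (1907): a triangle-free graph on n vertices has at most ⌊n^2/4⌋ edges, with equality for the complete bipartite graph K_{⌊n/2⌋, ⌈n/2⌉}. For n = 284: ⌊284^2/4⌋ = ⌊80656/4⌋ = 20164. The extremal graph is K_{142, 142}, which has 142·142 = 20164 edges.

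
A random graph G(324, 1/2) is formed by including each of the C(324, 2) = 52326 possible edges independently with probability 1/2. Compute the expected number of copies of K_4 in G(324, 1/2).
E[# K_4] = C(324, 4) · (1/2)^C(4, 2) = 450710001 / 2^6 = 7042343.765625

For each 4-subset S of vertices (there are C(324, 4) = 450710001 such S), let X_S = 1 if S induces a K_4 (all C(4, 2) = 6 edges present). Then P(X_S = 1) = (1/2)^6 = 1/64. By linearity of expectation, E[# K_4] = C(324, 4) · (1/2)^6 = 450710001 / 64 = 7042343.765625.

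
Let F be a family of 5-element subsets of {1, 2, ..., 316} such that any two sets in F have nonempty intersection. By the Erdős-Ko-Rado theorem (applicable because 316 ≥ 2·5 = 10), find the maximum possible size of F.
max |F| = C(315, 4) = 402464790

Erdős-Ko-Rado (1961): when n ≥ 2k, max |F| = C(n−1, k−1). The bound is attained by the star {A : i ∈ A} for any fixed i ∈ [n]. Here C(316−1, 5−1) = C(315, 4) = 402464790.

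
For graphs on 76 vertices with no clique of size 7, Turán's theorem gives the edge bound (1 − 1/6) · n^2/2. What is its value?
Turán density bound = (5/6) · 76^2/2 = 7220/3 ≈ 2406.6667

Turán's theorem: ex(n, K_{r+1}) is achieved by the complete r-partite Turán graph T(n, r) with parts as balanced as possible, and is at most (1 − 1/r) · n^2/2. For r = 6, n = 76: the density bound is (5/6) · 5776/2 = 7220/3 ≈ 2406.6667. The integer-valued extremum is e(T(76, 6)) = 2406, which is strictly less than the density bound 7220/3 since 6 ∤ 76 (the parts of T(76, 6) cannot all be equal).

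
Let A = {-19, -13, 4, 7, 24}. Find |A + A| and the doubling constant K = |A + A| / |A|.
K = |A + A| / |A| = 14/5

Enumerate A + A = {a + b : a, b ∈ A}. With |A| = 5, there are |A|^2 = 25 ordered sum pairs; collecting distinct values, A + A = {-38, -32, -26, -15, -12, -9, -6, 5, 8, 11, 14, 28, 31, 48}, so |A + A| = 14. Thus K = 14/5. For comparison, the minimum possible |A + A| over all 5-element sets is 2·5 − 1 = 9 (so min K = 9/5), attained only by arithmetic progressions.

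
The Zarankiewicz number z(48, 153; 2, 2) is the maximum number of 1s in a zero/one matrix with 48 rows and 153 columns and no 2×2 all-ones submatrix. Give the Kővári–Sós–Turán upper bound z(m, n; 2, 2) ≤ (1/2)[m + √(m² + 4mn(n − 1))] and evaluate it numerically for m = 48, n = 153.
z(48, 153; 2, 2) ≤ (1/2)[48 + √(48² + 4·48·153·152)] = (1/2)[48 + √4467456] = 1080.8179

Kővári–Sós–Turán: let r_1, ..., r_48 be the row sums and z = Σ r_i the total number of 1s. Each pair of columns can share at most one row with both entries 1 (else a 2×2 all-ones block appears), so Σ_i C(r_i, 2) ≤ C(153, 2) = 11628. By convexity Σ_i C(r_i, 2) ≥ 48·C(z/48, 2) = z(z − 48)/(2·48), giving z² − 48z − 48·153·152 ≤ 0 and hence z ≤ (1/2)[48 + √(2304 + 4·1116288)] = (1/2)[48 + √4467456] ≈ (1/2)(48 + 2113.6357) = 1080.8179.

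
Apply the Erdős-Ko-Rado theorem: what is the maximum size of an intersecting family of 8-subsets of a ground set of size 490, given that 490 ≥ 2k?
max |F| = C(489, 7) = 1270567101785652

The Erdős-Ko-Rado theorem states: for n ≥ 2k, an intersecting family of k-subsets of an n-element set has size at most C(n − 1, k − 1), with equality for 'star' families {A ⊆ [n] : |A| = k, i ∈ A} (fix an element i). For n = 490, k = 8: C(489, 7) = 1270567101785652.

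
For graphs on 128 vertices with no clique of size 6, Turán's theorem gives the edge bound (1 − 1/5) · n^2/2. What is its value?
Turán density bound = (4/5) · 128^2/2 = 32768/5 ≈ 6553.6

Turán's theorem: ex(n, K_{r+1}) is achieved by the complete r-partite Turán graph T(n, r) with parts as balanced as possible, and is at most (1 − 1/r) · n^2/2. For r = 5, n = 128: the density bound is (4/5) · 16384/2 = 32768/5 ≈ 6553.6. The integer-valued extremum is e(T(128, 5)) = 6553, which is strictly less than the density bound 32768/5 since 5 ∤ 128 (the parts of T(128, 5) cannot all be equal).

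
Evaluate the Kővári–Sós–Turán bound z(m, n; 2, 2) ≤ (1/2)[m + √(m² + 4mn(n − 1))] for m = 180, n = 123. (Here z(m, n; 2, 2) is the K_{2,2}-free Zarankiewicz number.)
z(180, 123; 2, 2) ≤ (1/2)[180 + √(180² + 4·180·123·122)] = (1/2)[180 + √10836720] = 1735.9587

Kővári–Sós–Turán: let r_1, ..., r_180 be the row sums and z = Σ r_i the total number of 1s. Each pair of columns can share at most one row with both entries 1 (else a 2×2 all-ones block appears), so Σ_i C(r_i, 2) ≤ C(123, 2) = 7503. By convexity Σ_i C(r_i, 2) ≥ 180·C(z/180, 2) = z(z − 180)/(2·180), giving z² − 180z − 180·123·122 ≤ 0 and hence z ≤ (1/2)[180 + √(32400 + 4·2701080)] = (1/2)[180 + √10836720] ≈ (1/2)(180 + 3291.9174) = 1735.9587.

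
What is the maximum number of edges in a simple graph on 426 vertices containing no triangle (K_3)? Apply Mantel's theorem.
ex(426, K_3) = ⌊426^2/4⌋ = 45369

Mantel (1907): a triangle-free graph on n vertices has at most ⌊n^2/4⌋ edges, with equality for the complete bipartite graph K_{⌊n/2⌋, ⌈n/2⌉}. For n = 426: ⌊426^2/4⌋ = ⌊181476/4⌋ = 45369. The extremal graph is K_{213, 213}, which has 213·213 = 45369 edges.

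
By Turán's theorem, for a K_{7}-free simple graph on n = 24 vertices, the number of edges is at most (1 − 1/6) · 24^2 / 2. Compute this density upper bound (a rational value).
Turán density bound = (5/6) · 24^2/2 = 240

Turán's theorem: ex(n, K_{r+1}) is achieved by the complete r-partite Turán graph T(n, r) with parts as balanced as possible, and is at most (1 − 1/r) · n^2/2. For r = 6, n = 24: the density bound is (5/6) · 576/2 = 240. Since 6 ∣ 24, the Turán graph T(24, 6) has parts of equal size 4, and its edge count e(T(24, 6)) = 240 attains the density bound exactly.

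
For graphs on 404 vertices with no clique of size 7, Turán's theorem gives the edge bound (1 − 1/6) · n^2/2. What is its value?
Turán density bound = (5/6) · 404^2/2 = 204020/3 ≈ 68006.6667

Turán's theorem: ex(n, K_{r+1}) is achieved by the complete r-partite Turán graph T(n, r) with parts as balanced as possible, and is at most (1 − 1/r) · n^2/2. For r = 6, n = 404: the density bound is (5/6) · 163216/2 = 204020/3 ≈ 68006.6667. The integer-valued extremum is e(T(404, 6)) = 68006, which is strictly less than the density bound 204020/3 since 6 ∤ 404 (the parts of T(404, 6) cannot all be equal).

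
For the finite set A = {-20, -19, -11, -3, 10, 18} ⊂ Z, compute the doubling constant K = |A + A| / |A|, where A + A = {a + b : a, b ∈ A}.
K = |A + A| / |A| = 18/6 = 3

Enumerate A + A = {a + b : a, b ∈ A}. With |A| = 6, there are |A|^2 = 36 ordered sum pairs; collecting distinct values, A + A = {-40, -39, -38, -31, -30, -23, -22, -14, -10, -9, -6, -2, -1, 7, 15, 20, 28, 36}, so |A + A| = 18. Thus K = 18/6 = 3. For comparison, the minimum possible |A + A| over all 6-element sets is 2·6 − 1 = 11 (so min K = 11/6), attained only by arithmetic progressions.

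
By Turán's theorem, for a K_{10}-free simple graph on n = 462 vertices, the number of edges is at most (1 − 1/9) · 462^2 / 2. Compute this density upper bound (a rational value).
Turán density bound = (8/9) · 462^2/2 = 94864

Turán's theorem: ex(n, K_{r+1}) is achieved by the complete r-partite Turán graph T(n, r) with parts as balanced as possible, and is at most (1 − 1/r) · n^2/2. For r = 9, n = 462: the density bound is (8/9) · 213444/2 = 94864. The integer-valued extremum is e(T(462, 9)) = 94863, which is strictly less than the density bound 94864 since 9 ∤ 462 (the parts of T(462, 9) cannot all be equal).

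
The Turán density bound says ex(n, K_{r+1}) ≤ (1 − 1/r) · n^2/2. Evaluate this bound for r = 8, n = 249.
Turán density bound = (7/8) · 249^2/2 = 434007/16 ≈ 27125.4375

Turán's theorem: ex(n, K_{r+1}) is achieved by the complete r-partite Turán graph T(n, r) with parts as balanced as possible, and is at most (1 − 1/r) · n^2/2. For r = 8, n = 249: the density bound is (7/8) · 62001/2 = 434007/16 ≈ 27125.4375. The integer-valued extremum is e(T(249, 8)) = 27125, which is strictly less than the density bound 434007/16 since 8 ∤ 249 (the parts of T(249, 8) cannot all be equal).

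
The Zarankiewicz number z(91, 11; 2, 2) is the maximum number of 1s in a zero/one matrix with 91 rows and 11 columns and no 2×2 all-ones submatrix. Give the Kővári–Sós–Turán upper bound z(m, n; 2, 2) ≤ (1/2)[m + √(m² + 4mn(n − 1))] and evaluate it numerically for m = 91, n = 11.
z(91, 11; 2, 2) ≤ (1/2)[91 + √(91² + 4·91·11·10)] = (1/2)[91 + √48321] = 155.4102

Kővári–Sós–Turán: let r_1, ..., r_91 be the row sums and z = Σ r_i the total number of 1s. Each pair of columns can share at most one row with both entries 1 (else a 2×2 all-ones block appears), so Σ_i C(r_i, 2) ≤ C(11, 2) = 55. By convexity Σ_i C(r_i, 2) ≥ 91·C(z/91, 2) = z(z − 91)/(2·91), giving z² − 91z − 91·11·10 ≤ 0 and hence z ≤ (1/2)[91 + √(8281 + 4·10010)] = (1/2)[91 + √48321] ≈ (1/2)(91 + 219.8204) = 155.4102.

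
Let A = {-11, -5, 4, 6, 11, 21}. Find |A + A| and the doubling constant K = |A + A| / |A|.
K = |A + A| / |A| = 20/6 = 10/3

Enumerate A + A = {a + b : a, b ∈ A}. With |A| = 6, there are |A|^2 = 36 ordered sum pairs; collecting distinct values, A + A = {-22, -16, -10, -7, -5, -1, 0, 1, 6, 8, 10, 12, 15, 16, 17, 22, 25, 27, 32, 42}, so |A + A| = 20. Thus K = 20/6 = 10/3. For comparison, the minimum possible |A + A| over all 6-element sets is 2·6 − 1 = 11 (so min K = 11/6), attained only by arithmetic progressions.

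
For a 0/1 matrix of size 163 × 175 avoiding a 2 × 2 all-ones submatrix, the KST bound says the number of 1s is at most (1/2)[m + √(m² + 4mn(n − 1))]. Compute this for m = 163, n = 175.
z(163, 175; 2, 2) ≤ (1/2)[163 + √(163² + 4·163·175·174)] = (1/2)[163 + √19879969] = 2310.8479

Kővári–Sós–Turán: let r_1, ..., r_163 be the row sums and z = Σ r_i the total number of 1s. Each pair of columns can share at most one row with both entries 1 (else a 2×2 all-ones block appears), so Σ_i C(r_i, 2) ≤ C(175, 2) = 15225. By convexity Σ_i C(r_i, 2) ≥ 163·C(z/163, 2) = z(z − 163)/(2·163), giving z² − 163z − 163·175·174 ≤ 0 and hence z ≤ (1/2)[163 + √(26569 + 4·4963350)] = (1/2)[163 + √19879969] ≈ (1/2)(163 + 4458.6959) = 2310.8479.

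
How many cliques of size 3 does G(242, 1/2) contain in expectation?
E[# K_3] = C(242, 3) · (1/2)^C(3, 2) = 2332880 / 2^3 = 291610

For each 3-subset S of vertices (there are C(242, 3) = 2332880 such S), let X_S = 1 if S induces a K_3 (all C(3, 2) = 3 edges present). Then P(X_S = 1) = (1/2)^3 = 1/8. By linearity of expectation, E[# K_3] = C(242, 3) · (1/2)^3 = 2332880 / 8 = 291610.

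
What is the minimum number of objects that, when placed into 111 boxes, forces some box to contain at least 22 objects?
n = (22 − 1)·111 + 1 = 2332

By the generalised pigeonhole principle, to guarantee some box contains ≥ r objects we need more than (r − 1) · k objects total. Threshold: n = (r − 1) · k + 1. With r = 22 and k = 111: n = 21 · 111 + 1 = 2331 + 1 = 2332. For n = 2331 = 21 · 111, we can put exactly 21 objects in every box, avoiding 22 in any single one — so 2332 is tight.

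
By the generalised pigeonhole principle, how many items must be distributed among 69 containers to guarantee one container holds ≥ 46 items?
n = (46 − 1)·69 + 1 = 3106

By the generalised pigeonhole principle, to guarantee some box contains ≥ r objects we need more than (r − 1) · k objects total. Threshold: n = (r − 1) · k + 1. With r = 46 and k = 69: n = 45 · 69 + 1 = 3105 + 1 = 3106. For n = 3105 = 45 · 69, we can put exactly 45 objects in every box, avoiding 46 in any single one — so 3106 is tight.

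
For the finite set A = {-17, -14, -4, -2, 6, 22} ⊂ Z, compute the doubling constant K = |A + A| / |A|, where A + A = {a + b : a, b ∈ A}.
K = |A + A| / |A| = 20/6 = 10/3

Enumerate A + A = {a + b : a, b ∈ A}. With |A| = 6, there are |A|^2 = 36 ordered sum pairs; collecting distinct values, A + A = {-34, -31, -28, -21, -19, -18, -16, -11, -8, -6, -4, 2, 4, 5, 8, 12, 18, 20, 28, 44}, so |A + A| = 20. Thus K = 20/6 = 10/3. For comparison, the minimum possible |A + A| over all 6-element sets is 2·6 − 1 = 11 (so min K = 11/6), attained only by arithmetic progressions.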